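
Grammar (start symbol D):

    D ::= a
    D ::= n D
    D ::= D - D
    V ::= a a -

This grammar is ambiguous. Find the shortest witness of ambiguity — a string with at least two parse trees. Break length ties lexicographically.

length 1: no string has ≥2 trees
length 2: no string has ≥2 trees
length 3: no string has ≥2 trees
length 4: n a - a has 2 parse trees

Two derivations of n a - a:
  D ⇒ n D ⇒ n D - D ⇒ n a - D ⇒ n a - a
  D ⇒ D - D ⇒ n D - D ⇒ n a - D ⇒ n a - a

n a - a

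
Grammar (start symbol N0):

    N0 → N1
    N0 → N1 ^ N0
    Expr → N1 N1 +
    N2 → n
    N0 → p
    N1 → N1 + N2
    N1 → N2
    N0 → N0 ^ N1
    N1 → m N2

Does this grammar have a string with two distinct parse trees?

Ambiguous

Witness: n ^ n

Derivation 1: N0 ⇒ N1 ^ N0 ⇒ N2 ^ N0 ⇒ n ^ N0 ⇒ n ^ N1 ⇒ n ^ N2 ⇒ n ^ n
Derivation 2: N0 ⇒ N0 ^ N1 ⇒ N1 ^ N1 ⇒ N2 ^ N1 ⇒ n ^ N1 ⇒ n ^ N2 ⇒ n ^ n

Two distinct leftmost derivations for the same string.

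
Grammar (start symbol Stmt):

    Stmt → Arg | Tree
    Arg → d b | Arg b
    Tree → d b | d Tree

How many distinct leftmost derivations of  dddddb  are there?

Parse trees for dddddb:
  [Stmt [Tree d [Tree d [Tree d [Tree d [Tree d b]]]]]]

1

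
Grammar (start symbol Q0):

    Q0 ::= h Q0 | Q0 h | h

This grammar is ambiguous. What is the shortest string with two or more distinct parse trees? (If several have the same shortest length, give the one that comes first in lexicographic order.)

h h

length 1: no string has ≥2 trees
length 2: h h has 2 parse trees

Two derivations of h h:
  Q0 ⇒ h Q0 ⇒ h h
  Q0 ⇒ Q0 h ⇒ h h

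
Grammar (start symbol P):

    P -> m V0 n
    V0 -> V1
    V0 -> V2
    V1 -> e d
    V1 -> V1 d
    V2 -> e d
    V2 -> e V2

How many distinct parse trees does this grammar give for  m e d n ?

Parse trees for m e d n:
  [P m [V0 [V1 e d]] n]
  [P m [V0 [V2 e d]] n]

2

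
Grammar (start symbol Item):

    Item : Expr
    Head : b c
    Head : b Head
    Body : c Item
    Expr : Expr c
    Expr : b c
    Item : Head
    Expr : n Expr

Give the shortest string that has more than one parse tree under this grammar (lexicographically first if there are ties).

length 2: b c has 2 parse trees

Two derivations of b c:
  Item ⇒ Expr ⇒ b c
  Item ⇒ Head ⇒ b c

b c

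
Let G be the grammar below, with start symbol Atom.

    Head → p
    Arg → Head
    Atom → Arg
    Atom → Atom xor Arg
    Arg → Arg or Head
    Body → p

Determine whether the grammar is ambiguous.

Only Atom, Arg, Head are reachable from Atom; ignoring the rest: The grammar is stratified — Atom handles 'xor' (left-recursive), Arg handles 'or', Head atoms. Each operator has a fixed associativity and precedence level, so every string has one parse.

Unambiguous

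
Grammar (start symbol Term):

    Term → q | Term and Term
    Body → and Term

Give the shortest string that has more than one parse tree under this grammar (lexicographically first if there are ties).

length 1: no string has ≥2 trees
length 3: no string has ≥2 trees
length 5: q and q and q has 2 parse trees

Two derivations of q and q and q:
  Term ⇒ Term and Term ⇒ q and Term ⇒ q and Term and Term ⇒ q and q and Term ⇒ q and q and q
  Term ⇒ Term and Term ⇒ Term and Term and Term ⇒ q and Term and Term ⇒ q and q and Term ⇒ q and q and q

q and q and q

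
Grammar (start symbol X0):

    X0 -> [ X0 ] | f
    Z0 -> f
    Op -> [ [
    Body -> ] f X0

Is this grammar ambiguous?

Unambiguous

Only X0 is reachable from X0; ignoring the rest: Each string is a nest of matched brackets around a single atom. An opening bracket forces the recursive rule; an atom forces the base rule.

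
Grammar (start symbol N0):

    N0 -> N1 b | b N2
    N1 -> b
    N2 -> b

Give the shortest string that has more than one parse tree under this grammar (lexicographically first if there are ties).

length 2: b b has 2 parse trees

Two derivations of b b:
  N0 ⇒ N1 b ⇒ b b
  N0 ⇒ b N2 ⇒ b b

b b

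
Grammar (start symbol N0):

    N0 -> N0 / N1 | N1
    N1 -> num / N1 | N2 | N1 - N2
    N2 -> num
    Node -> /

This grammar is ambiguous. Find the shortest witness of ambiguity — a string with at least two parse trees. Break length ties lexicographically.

num / num

length 1: no string has ≥2 trees
length 3: num / num has 2 parse trees

Two derivations of num / num:
  N0 ⇒ N0 / N1 ⇒ N1 / N1 ⇒ N2 / N1 ⇒ num / N1 ⇒ num / N2 ⇒ num / num
  N0 ⇒ N1 ⇒ num / N1 ⇒ num / N2 ⇒ num / num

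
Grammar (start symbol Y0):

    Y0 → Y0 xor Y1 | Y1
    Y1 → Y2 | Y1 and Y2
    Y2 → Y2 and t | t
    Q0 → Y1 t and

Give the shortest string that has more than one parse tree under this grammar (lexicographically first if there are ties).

t and t

length 1: no string has ≥2 trees
length 3: t and t has 2 parse trees

Two derivations of t and t:
  Y0 ⇒ Y1 ⇒ Y2 ⇒ Y2 and t ⇒ t and t
  Y0 ⇒ Y1 ⇒ Y1 and Y2 ⇒ Y2 and Y2 ⇒ t and Y2 ⇒ t and t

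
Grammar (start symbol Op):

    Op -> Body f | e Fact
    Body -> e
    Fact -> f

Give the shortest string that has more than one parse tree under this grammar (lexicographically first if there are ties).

e f

length 2: e f has 2 parse trees

Two derivations of e f:
  Op ⇒ Body f ⇒ e f
  Op ⇒ e Fact ⇒ e f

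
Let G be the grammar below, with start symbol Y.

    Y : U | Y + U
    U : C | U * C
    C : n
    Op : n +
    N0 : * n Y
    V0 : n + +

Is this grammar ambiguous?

Only Y, U, C are reachable from Y; ignoring the rest: This is a standard precedence ladder (Y over U over C), with each level left-recursive on its own operator ('+' at Y, '*' at U). That structure is LR(1), hence unambiguous.

Unambiguous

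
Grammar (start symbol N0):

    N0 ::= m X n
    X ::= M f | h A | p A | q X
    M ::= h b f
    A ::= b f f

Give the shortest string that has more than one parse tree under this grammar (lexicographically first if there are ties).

length 6: m h b f f n has 2 parse trees

Two derivations of m h b f f n:
  N0 ⇒ m X n ⇒ m M f n ⇒ m h b f f n
  N0 ⇒ m X n ⇒ m h A n ⇒ m h b f f n

m h b f f n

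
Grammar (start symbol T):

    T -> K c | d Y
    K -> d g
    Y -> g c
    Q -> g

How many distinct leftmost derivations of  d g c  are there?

Parse trees for d g c:
  [T [K d g] c]
  [T d [Y g c]]

2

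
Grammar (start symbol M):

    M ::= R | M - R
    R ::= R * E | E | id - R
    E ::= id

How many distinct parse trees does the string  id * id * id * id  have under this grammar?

1

Parse trees for id * id * id * id:
  [M [R [R [R [R [E id]] * [E id]] * [E id]] * [E id]]]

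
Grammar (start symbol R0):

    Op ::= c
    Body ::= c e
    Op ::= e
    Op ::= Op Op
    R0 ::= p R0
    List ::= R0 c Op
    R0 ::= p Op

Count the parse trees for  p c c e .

Parse trees for p c c e:
  [R0 p [Op [Op c] [Op [Op c] [Op e]]]]
  [R0 p [Op [Op [Op c] [Op c]] [Op e]]]

2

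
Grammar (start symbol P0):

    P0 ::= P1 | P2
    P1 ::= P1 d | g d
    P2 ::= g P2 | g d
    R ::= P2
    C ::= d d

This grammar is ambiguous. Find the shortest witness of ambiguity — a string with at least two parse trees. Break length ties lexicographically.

length 2: g d has 2 parse trees

Two derivations of g d:
  P0 ⇒ P1 ⇒ g d
  P0 ⇒ P2 ⇒ g d

g d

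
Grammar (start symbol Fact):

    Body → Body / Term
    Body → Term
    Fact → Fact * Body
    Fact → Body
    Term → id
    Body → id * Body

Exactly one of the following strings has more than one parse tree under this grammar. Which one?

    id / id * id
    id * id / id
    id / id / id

id / id * id: 1 tree
id * id / id: 3 trees
id / id / id: 1 tree

id * id / id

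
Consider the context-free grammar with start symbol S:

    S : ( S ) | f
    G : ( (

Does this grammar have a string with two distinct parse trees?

Only S is reachable from S; ignoring the rest: L(S) is { openⁿ atom closeⁿ : n ≥ 0 }. The bracket depth fixes n, and the derivation is forced at every step.

Unambiguous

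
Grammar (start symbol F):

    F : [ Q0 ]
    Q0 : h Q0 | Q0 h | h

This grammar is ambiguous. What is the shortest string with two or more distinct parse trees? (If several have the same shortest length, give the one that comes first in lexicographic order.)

length 3: no string has ≥2 trees
length 4: [ h h ] has 2 parse trees

Two derivations of [ h h ]:
  F ⇒ [ Q0 ] ⇒ [ h Q0 ] ⇒ [ h h ]
  F ⇒ [ Q0 ] ⇒ [ Q0 h ] ⇒ [ h h ]

[ h h ]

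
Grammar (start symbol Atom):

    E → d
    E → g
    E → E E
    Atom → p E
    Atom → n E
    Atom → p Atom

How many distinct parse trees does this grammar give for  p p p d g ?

Parse trees for p p p d g:
  [Atom p [Atom p [Atom p [E [E d] [E g]]]]]

1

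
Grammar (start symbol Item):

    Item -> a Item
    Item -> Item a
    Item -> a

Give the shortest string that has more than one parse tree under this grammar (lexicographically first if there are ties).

a a

length 1: no string has ≥2 trees
length 2: a a has 2 parse trees

Two derivations of a a:
  Item ⇒ a Item ⇒ a a
  Item ⇒ Item a ⇒ a a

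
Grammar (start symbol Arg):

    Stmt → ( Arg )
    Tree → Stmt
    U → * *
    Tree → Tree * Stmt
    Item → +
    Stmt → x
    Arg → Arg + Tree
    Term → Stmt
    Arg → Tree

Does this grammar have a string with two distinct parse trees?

Unambiguous

Only Arg, Tree, Stmt are reachable from Arg; ignoring the rest: This is a standard precedence ladder (Arg over Tree over Stmt), with each level left-recursive on its own operator ('+' at Arg, '*' at Tree). That structure is LR(1), hence unambiguous.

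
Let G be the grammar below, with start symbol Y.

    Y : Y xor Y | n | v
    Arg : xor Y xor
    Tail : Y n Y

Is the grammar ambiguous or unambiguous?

Witness: n xor n xor n

Derivation 1: Y ⇒ Y xor Y ⇒ Y xor Y xor Y ⇒ n xor Y xor Y ⇒ n xor n xor Y ⇒ n xor n xor n
Derivation 2: Y ⇒ Y xor Y ⇒ n xor Y ⇒ n xor Y xor Y ⇒ n xor n xor Y ⇒ n xor n xor n

Two distinct leftmost derivations for the same string.

Ambiguous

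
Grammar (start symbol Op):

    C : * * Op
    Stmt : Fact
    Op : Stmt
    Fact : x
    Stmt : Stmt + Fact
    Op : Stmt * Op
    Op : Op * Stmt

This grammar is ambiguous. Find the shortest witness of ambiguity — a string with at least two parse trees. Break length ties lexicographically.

x * x

length 1: no string has ≥2 trees
length 3: x * x has 2 parse trees

Two derivations of x * x:
  Op ⇒ Stmt * Op ⇒ Fact * Op ⇒ x * Op ⇒ x * Stmt ⇒ x * Fact ⇒ x * x
  Op ⇒ Op * Stmt ⇒ Stmt * Stmt ⇒ Fact * Stmt ⇒ x * Stmt ⇒ x * Fact ⇒ x * x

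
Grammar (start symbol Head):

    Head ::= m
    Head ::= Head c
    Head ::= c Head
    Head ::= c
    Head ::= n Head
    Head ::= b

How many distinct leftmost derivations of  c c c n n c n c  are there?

1

Parse trees for c c c n n c n c:
  [Head c [Head c [Head c [Head n [Head n [Head c [Head n [Head c]]]]]]]]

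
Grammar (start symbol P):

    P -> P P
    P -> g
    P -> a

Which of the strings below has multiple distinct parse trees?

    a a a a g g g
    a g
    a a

a a a a g g g

a a a a g g g: 132 trees
a g: 1 tree
a a: 1 tree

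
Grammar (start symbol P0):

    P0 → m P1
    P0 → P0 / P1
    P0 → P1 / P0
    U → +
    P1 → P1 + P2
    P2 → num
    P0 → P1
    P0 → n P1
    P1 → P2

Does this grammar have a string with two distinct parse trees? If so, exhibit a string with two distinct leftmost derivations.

Ambiguous

Witness: num / num

Derivation 1: P0 ⇒ P0 / P1 ⇒ P1 / P1 ⇒ P2 / P1 ⇒ num / P1 ⇒ num / P2 ⇒ num / num
Derivation 2: P0 ⇒ P1 / P0 ⇒ P2 / P0 ⇒ num / P0 ⇒ num / P1 ⇒ num / P2 ⇒ num / num

Two distinct leftmost derivations for the same string.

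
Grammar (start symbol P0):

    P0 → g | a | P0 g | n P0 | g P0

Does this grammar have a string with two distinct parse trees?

Witness: g g

Derivation 1: P0 ⇒ P0 g ⇒ g g
Derivation 2: P0 ⇒ g P0 ⇒ g g

Two distinct leftmost derivations for the same string.

Ambiguous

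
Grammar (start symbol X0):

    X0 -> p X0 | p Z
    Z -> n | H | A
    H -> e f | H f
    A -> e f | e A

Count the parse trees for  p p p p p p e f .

Parse trees for p p p p p p e f:
  [X0 p [X0 p [X0 p [X0 p [X0 p [X0 p [Z [H e f]]]]]]]]
  [X0 p [X0 p [X0 p [X0 p [X0 p [X0 p [Z [A e f]]]]]]]]

2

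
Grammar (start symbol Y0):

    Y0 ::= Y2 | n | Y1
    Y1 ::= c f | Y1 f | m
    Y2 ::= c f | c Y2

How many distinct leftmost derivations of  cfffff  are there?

Parse trees for cfffff:
  [Y0 [Y1 [Y1 [Y1 [Y1 [Y1 c f] f] f] f] f]]

1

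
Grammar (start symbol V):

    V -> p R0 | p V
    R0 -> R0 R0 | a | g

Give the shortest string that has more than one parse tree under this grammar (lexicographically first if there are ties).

length 2: no string has ≥2 trees
length 3: no string has ≥2 trees
length 4: p a a a has 2 parse trees

Two derivations of p a a a:
  V ⇒ p R0 ⇒ p R0 R0 ⇒ p R0 R0 R0 ⇒ p a R0 R0 ⇒ p a a R0 ⇒ p a a a
  V ⇒ p R0 ⇒ p R0 R0 ⇒ p a R0 ⇒ p a R0 R0 ⇒ p a a R0 ⇒ p a a a

p a a a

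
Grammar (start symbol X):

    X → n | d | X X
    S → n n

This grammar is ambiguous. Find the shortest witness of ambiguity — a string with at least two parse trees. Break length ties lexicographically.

length 1: no string has ≥2 trees
length 2: no string has ≥2 trees
length 3: d d d has 2 parse trees

Two derivations of d d d:
  X ⇒ X X ⇒ d X ⇒ d X X ⇒ d d X ⇒ d d d
  X ⇒ X X ⇒ X X X ⇒ d X X ⇒ d d X ⇒ d d d

d d d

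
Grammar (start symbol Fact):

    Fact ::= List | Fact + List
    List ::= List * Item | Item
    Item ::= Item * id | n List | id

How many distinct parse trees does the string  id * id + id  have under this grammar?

Parse trees for id * id + id:
  [Fact [Fact [List [List [Item id]] * [Item id]]] + [List [Item id]]]
  [Fact [Fact [List [Item [Item id] * id]]] + [List [Item id]]]

2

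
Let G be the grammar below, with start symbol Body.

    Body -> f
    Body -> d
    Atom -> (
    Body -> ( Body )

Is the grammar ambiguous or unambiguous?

Unambiguous

(Atom is unreachable from Body, so its rules don't affect L(Body).) L(Body) is { openⁿ atom closeⁿ : n ≥ 0 }. The bracket depth fixes n, and the derivation is forced at every step.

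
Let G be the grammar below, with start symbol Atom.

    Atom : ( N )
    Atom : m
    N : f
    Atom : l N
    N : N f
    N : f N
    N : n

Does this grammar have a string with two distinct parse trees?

Witness: l f f

Derivation 1: Atom ⇒ l N ⇒ l N f ⇒ l f f
Derivation 2: Atom ⇒ l N ⇒ l f N ⇒ l f f

Two distinct leftmost derivations for the same string.

Ambiguous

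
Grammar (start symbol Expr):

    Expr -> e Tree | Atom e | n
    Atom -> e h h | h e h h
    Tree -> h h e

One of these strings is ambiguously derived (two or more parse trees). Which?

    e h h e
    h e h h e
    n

e h h e: 2 trees
h e h h e: 1 tree
n: 1 tree

e h h e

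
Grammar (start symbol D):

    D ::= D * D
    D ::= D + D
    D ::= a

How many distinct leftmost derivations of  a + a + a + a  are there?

5

Parse trees for a + a + a + a:
  [D [D a] + [D [D a] + [D [D a] + [D a]]]]
  [D [D a] + [D [D [D a] + [D a]] + [D a]]]
  [D [D [D a] + [D a]] + [D [D a] + [D a]]]
  [D [D [D a] + [D [D a] + [D a]]] + [D a]]
  [D [D [D [D a] + [D a]] + [D a]] + [D a]]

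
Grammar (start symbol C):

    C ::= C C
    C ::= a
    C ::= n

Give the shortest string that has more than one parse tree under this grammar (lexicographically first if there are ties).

length 1: no string has ≥2 trees
length 2: no string has ≥2 trees
length 3: a a a has 2 parse trees

Two derivations of a a a:
  C ⇒ C C ⇒ C C C ⇒ a C C ⇒ a a C ⇒ a a a
  C ⇒ C C ⇒ a C ⇒ a C C ⇒ a a C ⇒ a a a

a a a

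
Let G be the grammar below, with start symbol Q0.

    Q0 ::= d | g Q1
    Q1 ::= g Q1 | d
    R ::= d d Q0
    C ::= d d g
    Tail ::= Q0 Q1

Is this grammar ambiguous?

Unambiguous

Only Q0, Q1 are reachable from Q0; ignoring the rest: The reachable rules are right-linear with at most one rule per (nonterminal, next-terminal) pair. Each input token forces the next rule, so parsing is deterministic.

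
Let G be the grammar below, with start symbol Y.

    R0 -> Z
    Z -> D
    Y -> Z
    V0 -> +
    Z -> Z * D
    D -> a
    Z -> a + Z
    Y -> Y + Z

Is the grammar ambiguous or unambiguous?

Witness: a + a

Derivation 1: Y ⇒ Z ⇒ a + Z ⇒ a + D ⇒ a + a
Derivation 2: Y ⇒ Y + Z ⇒ Z + Z ⇒ D + Z ⇒ a + Z ⇒ a + D ⇒ a + a

Two distinct leftmost derivations for the same string.

Ambiguous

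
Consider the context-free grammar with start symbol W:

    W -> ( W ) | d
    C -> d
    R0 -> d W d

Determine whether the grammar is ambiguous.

(C, R0 are unreachable from W, so their rules don't affect L(W).) L(W) is { openⁿ atom closeⁿ : n ≥ 0 }. The bracket depth fixes n, and the derivation is forced at every step.

Unambiguous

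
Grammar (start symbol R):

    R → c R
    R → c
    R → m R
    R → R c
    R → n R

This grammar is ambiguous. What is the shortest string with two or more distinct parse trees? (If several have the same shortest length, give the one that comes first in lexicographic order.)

c c

length 1: no string has ≥2 trees
length 2: c c has 2 parse trees

Two derivations of c c:
  R ⇒ c R ⇒ c c
  R ⇒ R c ⇒ c c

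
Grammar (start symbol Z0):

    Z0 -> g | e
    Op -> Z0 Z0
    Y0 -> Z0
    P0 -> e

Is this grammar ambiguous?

(Op, Y0, P0 are unreachable from Z0, so their rules don't affect L(Z0).) Restricted to the reachable nonterminals, every rule has the form A → t or A → t B, and no two rules for the same A share a first terminal. The grammar encodes a DFA — one run per string.

Unambiguous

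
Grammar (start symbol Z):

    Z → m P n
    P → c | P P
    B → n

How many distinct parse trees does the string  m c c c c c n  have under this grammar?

Parse trees for m c c c c c n (showing first 6 of 14):
  [Z m [P [P c] [P [P c] [P [P c] [P [P c] [P c]]]]] n]
  [Z m [P [P c] [P [P c] [P [P [P c] [P c]] [P c]]]] n]
  [Z m [P [P c] [P [P [P c] [P c]] [P [P c] [P c]]]] n]
  [Z m [P [P c] [P [P [P c] [P [P c] [P c]]] [P c]]] n]
  [Z m [P [P c] [P [P [P [P c] [P c]] [P c]] [P c]]] n]
  [Z m [P [P [P c] [P c]] [P [P c] [P [P c] [P c]]]] n]

14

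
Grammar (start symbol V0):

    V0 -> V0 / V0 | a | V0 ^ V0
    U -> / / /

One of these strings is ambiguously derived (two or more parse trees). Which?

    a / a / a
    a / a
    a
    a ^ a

a / a / a

a / a / a: 2 trees
a / a: 1 tree
a: 1 tree
a ^ a: 1 tree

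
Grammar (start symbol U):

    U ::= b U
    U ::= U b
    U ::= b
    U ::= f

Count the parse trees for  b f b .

2

Parse trees for b f b:
  [U b [U [U f] b]]
  [U [U b [U f]] b]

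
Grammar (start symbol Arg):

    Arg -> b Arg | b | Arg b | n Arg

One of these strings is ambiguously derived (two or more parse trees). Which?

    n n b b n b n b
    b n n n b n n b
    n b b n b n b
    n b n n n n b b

n b n n n n b b

n n b b n b n b: 1 tree
b n n n b n n b: 1 tree
n b b n b n b: 1 tree
n b n n n n b b: 8 trees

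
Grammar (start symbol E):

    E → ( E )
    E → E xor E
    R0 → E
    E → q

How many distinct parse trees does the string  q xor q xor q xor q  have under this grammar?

5

Parse trees for q xor q xor q xor q:
  [E [E q] xor [E [E q] xor [E [E q] xor [E q]]]]
  [E [E q] xor [E [E [E q] xor [E q]] xor [E q]]]
  [E [E [E q] xor [E q]] xor [E [E q] xor [E q]]]
  [E [E [E q] xor [E [E q] xor [E q]]] xor [E q]]
  [E [E [E [E q] xor [E q]] xor [E q]] xor [E q]]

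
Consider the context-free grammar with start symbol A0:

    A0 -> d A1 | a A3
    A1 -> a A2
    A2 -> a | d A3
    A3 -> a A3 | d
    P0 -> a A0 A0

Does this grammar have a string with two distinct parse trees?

(P0 is unreachable from A0, so its rules don't affect L(A0).) The reachable rules are right-linear with at most one rule per (nonterminal, next-terminal) pair. Each input token forces the next rule, so parsing is deterministic.

Unambiguous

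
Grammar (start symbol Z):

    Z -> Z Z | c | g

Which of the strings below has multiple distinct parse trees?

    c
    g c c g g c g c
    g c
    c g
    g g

g c c g g c g c

c: 1 tree
g c c g g c g c: 429 trees
g c: 1 tree
c g: 1 tree
g g: 1 tree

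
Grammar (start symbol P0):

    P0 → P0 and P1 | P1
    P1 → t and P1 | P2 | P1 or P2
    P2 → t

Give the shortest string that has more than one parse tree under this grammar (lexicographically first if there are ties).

length 1: no string has ≥2 trees
length 3: t and t has 2 parse trees

Two derivations of t and t:
  P0 ⇒ P0 and P1 ⇒ P1 and P1 ⇒ P2 and P1 ⇒ t and P1 ⇒ t and P2 ⇒ t and t
  P0 ⇒ P1 ⇒ t and P1 ⇒ t and P2 ⇒ t and t

t and t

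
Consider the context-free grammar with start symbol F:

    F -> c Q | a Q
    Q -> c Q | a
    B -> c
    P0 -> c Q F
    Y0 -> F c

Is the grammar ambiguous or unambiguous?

Unambiguous

(B, P0, Y0 are unreachable from F, so their rules don't affect L(F).) Restricted to the reachable nonterminals, every rule has the form A → t or A → t B, and no two rules for the same A share a first terminal. The grammar encodes a DFA — one run per string.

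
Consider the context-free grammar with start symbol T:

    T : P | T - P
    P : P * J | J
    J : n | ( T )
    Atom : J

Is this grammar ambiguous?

Unambiguous

Only T, P, J are reachable from T; ignoring the rest: The grammar is stratified — T handles '-' (left-recursive), P handles '*', J atoms. Each operator has a fixed associativity and precedence level, so every string has one parse.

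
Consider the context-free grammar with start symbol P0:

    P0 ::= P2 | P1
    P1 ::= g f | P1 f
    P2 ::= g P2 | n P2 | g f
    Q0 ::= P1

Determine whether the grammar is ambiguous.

Ambiguous

Witness: g f

Derivation 1: P0 ⇒ P2 ⇒ g f
Derivation 2: P0 ⇒ P1 ⇒ g f

Two distinct leftmost derivations for the same string.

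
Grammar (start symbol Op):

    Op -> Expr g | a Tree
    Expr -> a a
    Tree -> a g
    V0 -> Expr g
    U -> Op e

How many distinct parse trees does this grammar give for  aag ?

2

Parse trees for aag:
  [Op [Expr a a] g]
  [Op a [Tree a g]]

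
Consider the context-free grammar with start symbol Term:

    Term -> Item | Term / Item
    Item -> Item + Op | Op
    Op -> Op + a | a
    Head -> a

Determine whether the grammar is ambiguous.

Witness: a + a

Derivation 1: Term ⇒ Item ⇒ Item + Op ⇒ Op + Op ⇒ a + Op ⇒ a + a
Derivation 2: Term ⇒ Item ⇒ Op ⇒ Op + a ⇒ a + a

Two distinct leftmost derivations for the same string.

Ambiguous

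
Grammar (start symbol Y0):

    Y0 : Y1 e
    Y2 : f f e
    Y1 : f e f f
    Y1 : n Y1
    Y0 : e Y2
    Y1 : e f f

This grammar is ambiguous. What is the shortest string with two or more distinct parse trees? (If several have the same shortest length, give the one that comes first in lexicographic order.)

e f f e

length 4: e f f e has 2 parse trees

Two derivations of e f f e:
  Y0 ⇒ Y1 e ⇒ e f f e
  Y0 ⇒ e Y2 ⇒ e f f e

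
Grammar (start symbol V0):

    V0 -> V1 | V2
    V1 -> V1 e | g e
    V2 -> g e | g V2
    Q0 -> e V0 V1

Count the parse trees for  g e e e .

1

Parse trees for g e e e:
  [V0 [V1 [V1 [V1 g e] e] e]]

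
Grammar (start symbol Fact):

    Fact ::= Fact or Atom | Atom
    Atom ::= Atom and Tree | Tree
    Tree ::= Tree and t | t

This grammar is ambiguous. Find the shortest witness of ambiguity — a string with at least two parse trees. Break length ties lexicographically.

length 1: no string has ≥2 trees
length 3: t and t has 2 parse trees

Two derivations of t and t:
  Fact ⇒ Atom ⇒ Atom and Tree ⇒ Tree and Tree ⇒ t and Tree ⇒ t and t
  Fact ⇒ Atom ⇒ Tree ⇒ Tree and t ⇒ t and t

t and t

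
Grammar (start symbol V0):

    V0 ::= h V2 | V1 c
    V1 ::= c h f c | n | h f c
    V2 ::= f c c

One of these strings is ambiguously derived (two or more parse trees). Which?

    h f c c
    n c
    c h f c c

h f c c

h f c c: 2 trees
n c: 1 tree
c h f c c: 1 tree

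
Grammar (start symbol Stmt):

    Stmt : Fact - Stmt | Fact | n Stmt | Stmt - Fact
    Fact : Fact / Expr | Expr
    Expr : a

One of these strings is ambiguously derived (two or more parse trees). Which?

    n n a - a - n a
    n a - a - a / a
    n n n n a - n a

n a - a - a / a

n n a - a - n a: 1 tree
n a - a - a / a: 7 trees
n n n n a - n a: 1 tree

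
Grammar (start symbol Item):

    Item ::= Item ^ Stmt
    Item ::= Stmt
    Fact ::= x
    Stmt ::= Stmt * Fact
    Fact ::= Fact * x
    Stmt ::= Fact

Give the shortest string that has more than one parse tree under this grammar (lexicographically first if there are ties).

x * x

length 1: no string has ≥2 trees
length 3: x * x has 2 parse trees

Two derivations of x * x:
  Item ⇒ Stmt ⇒ Stmt * Fact ⇒ Fact * Fact ⇒ x * Fact ⇒ x * x
  Item ⇒ Stmt ⇒ Fact ⇒ Fact * x ⇒ x * x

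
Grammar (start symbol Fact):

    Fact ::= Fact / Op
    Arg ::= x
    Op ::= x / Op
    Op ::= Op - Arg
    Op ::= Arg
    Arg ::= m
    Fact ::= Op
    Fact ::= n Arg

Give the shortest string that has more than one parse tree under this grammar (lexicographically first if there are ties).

x / m

length 1: no string has ≥2 trees
length 2: no string has ≥2 trees
length 3: x / m has 2 parse trees

Two derivations of x / m:
  Fact ⇒ Fact / Op ⇒ Op / Op ⇒ Arg / Op ⇒ x / Op ⇒ x / Arg ⇒ x / m
  Fact ⇒ Op ⇒ x / Op ⇒ x / Arg ⇒ x / m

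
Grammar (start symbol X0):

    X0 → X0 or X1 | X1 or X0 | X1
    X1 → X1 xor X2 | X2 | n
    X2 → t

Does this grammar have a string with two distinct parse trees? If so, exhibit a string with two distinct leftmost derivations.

Ambiguous

Witness: n or n

Derivation 1: X0 ⇒ X0 or X1 ⇒ X1 or X1 ⇒ n or X1 ⇒ n or n
Derivation 2: X0 ⇒ X1 or X0 ⇒ n or X0 ⇒ n or X1 ⇒ n or n

Two distinct leftmost derivations for the same string.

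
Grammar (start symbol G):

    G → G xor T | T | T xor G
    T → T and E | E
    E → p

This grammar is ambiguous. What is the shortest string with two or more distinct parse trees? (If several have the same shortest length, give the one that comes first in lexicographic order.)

length 1: no string has ≥2 trees
length 3: p xor p has 2 parse trees

Two derivations of p xor p:
  G ⇒ G xor T ⇒ T xor T ⇒ E xor T ⇒ p xor T ⇒ p xor E ⇒ p xor p
  G ⇒ T xor G ⇒ E xor G ⇒ p xor G ⇒ p xor T ⇒ p xor E ⇒ p xor p

p xor p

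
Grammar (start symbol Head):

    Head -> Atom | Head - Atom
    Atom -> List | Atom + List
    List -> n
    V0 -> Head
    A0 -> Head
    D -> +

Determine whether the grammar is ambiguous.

Unambiguous

(V0, A0, D are unreachable from Head, so their rules don't affect L(Head).) This is a standard precedence ladder (Head over Atom over List), with each level left-recursive on its own operator ('-' at Head, '+' at Atom). That structure is LR(1), hence unambiguous.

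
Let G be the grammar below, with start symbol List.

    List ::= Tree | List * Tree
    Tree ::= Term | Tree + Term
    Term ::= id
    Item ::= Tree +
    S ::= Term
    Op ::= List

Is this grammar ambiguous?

Unambiguous

(Item, S, Op are unreachable from List, so their rules don't affect L(List).) List → List * Tree | Tree  ;  Tree → Tree + Term | Term  — a left-associative chain with Term at the bottom. Each string factors uniquely by precedence.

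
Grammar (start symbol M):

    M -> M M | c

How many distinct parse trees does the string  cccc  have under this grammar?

5

Parse trees for cccc:
  [M [M c] [M [M c] [M [M c] [M c]]]]
  [M [M c] [M [M [M c] [M c]] [M c]]]
  [M [M [M c] [M c]] [M [M c] [M c]]]
  [M [M [M c] [M [M c] [M c]]] [M c]]
  [M [M [M [M c] [M c]] [M c]] [M c]]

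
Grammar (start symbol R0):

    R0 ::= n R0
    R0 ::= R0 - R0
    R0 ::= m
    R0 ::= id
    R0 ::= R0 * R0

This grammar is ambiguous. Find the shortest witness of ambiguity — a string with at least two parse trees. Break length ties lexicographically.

n id * id

length 1: no string has ≥2 trees
length 2: no string has ≥2 trees
length 3: no string has ≥2 trees
length 4: n id * id has 2 parse trees

Two derivations of n id * id:
  R0 ⇒ n R0 ⇒ n R0 * R0 ⇒ n id * R0 ⇒ n id * id
  R0 ⇒ R0 * R0 ⇒ n R0 * R0 ⇒ n id * R0 ⇒ n id * id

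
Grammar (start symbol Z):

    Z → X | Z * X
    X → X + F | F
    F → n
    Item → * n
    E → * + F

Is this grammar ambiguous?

Only Z, X, F are reachable from Z; ignoring the rest: This is a standard precedence ladder (Z over X over F), with each level left-recursive on its own operator ('*' at Z, '+' at X). That structure is LR(1), hence unambiguous.

Unambiguous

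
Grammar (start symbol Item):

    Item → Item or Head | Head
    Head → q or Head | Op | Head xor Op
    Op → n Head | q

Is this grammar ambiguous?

Ambiguous

Witness: q or q

Derivation 1: Item ⇒ Item or Head ⇒ Head or Head ⇒ Op or Head ⇒ q or Head ⇒ q or Op ⇒ q or q
Derivation 2: Item ⇒ Head ⇒ q or Head ⇒ q or Op ⇒ q or q

Two distinct leftmost derivations for the same string.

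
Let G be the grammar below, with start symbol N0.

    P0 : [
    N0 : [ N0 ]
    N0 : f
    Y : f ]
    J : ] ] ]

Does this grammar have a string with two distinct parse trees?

Unambiguous

Only N0 is reachable from N0; ignoring the rest: Each string is a nest of matched brackets around a single atom. An opening bracket forces the recursive rule; an atom forces the base rule.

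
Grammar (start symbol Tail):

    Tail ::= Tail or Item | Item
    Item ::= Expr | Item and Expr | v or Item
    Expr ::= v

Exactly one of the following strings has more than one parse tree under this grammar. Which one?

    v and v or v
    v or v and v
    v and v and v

v and v or v: 1 tree
v or v and v: 3 trees
v and v and v: 1 tree

v or v and v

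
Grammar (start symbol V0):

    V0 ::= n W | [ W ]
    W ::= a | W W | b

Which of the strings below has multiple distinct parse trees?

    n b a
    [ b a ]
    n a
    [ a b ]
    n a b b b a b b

n a b b b a b b

n b a: 1 tree
[ b a ]: 1 tree
n a: 1 tree
[ a b ]: 1 tree
n a b b b a b b: 132 trees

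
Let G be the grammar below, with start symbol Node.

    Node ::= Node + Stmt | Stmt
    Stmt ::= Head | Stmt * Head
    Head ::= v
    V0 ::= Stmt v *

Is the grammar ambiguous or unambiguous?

(V0 is unreachable from Node, so its rules don't affect L(Node).) Node → Node + Stmt | Stmt  ;  Stmt → Stmt * Head | Head  — a left-associative chain with Head at the bottom. Each string factors uniquely by precedence.

Unambiguous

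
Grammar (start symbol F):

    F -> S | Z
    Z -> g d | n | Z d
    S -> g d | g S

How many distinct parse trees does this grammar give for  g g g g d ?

1

Parse trees for g g g g d:
  [F [S g [S g [S g [S g d]]]]]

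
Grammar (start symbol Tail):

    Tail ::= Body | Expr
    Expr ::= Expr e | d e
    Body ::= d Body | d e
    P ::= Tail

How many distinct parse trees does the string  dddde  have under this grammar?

Parse trees for dddde:
  [Tail [Body d [Body d [Body d [Body d e]]]]]

1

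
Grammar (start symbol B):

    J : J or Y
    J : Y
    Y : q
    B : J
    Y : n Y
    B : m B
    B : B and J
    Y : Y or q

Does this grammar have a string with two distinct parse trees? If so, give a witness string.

Witness: q or q

Derivation 1: B ⇒ J ⇒ J or Y ⇒ Y or Y ⇒ q or Y ⇒ q or q
Derivation 2: B ⇒ J ⇒ Y ⇒ Y or q ⇒ q or q

Two distinct leftmost derivations for the same string.

Ambiguous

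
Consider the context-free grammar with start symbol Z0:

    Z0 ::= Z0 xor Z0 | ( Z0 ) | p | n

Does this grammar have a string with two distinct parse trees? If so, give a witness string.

Witness: n xor n xor n

Derivation 1: Z0 ⇒ Z0 xor Z0 ⇒ Z0 xor Z0 xor Z0 ⇒ n xor Z0 xor Z0 ⇒ n xor n xor Z0 ⇒ n xor n xor n
Derivation 2: Z0 ⇒ Z0 xor Z0 ⇒ n xor Z0 ⇒ n xor Z0 xor Z0 ⇒ n xor n xor Z0 ⇒ n xor n xor n

Two distinct leftmost derivations for the same string.

Ambiguous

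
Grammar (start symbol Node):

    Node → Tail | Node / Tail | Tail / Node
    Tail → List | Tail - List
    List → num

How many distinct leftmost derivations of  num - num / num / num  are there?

Parse trees for num - num / num / num:
  [Node [Node [Node [Tail [Tail [List num]] - [List num]]] / [Tail [List num]]] / [Tail [List num]]]
  [Node [Node [Tail [Tail [List num]] - [List num]] / [Node [Tail [List num]]]] / [Tail [List num]]]
  [Node [Tail [Tail [List num]] - [List num]] / [Node [Node [Tail [List num]]] / [Tail [List num]]]]
  [Node [Tail [Tail [List num]] - [List num]] / [Node [Tail [List num]] / [Node [Tail [List num]]]]]

4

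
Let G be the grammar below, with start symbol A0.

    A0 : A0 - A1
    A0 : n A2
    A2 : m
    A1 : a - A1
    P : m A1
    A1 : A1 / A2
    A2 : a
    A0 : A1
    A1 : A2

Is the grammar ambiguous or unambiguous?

Witness: a - a

Derivation 1: A0 ⇒ A0 - A1 ⇒ A1 - A1 ⇒ A2 - A1 ⇒ a - A1 ⇒ a - A2 ⇒ a - a
Derivation 2: A0 ⇒ A1 ⇒ a - A1 ⇒ a - A2 ⇒ a - a

Two distinct leftmost derivations for the same string.

Ambiguous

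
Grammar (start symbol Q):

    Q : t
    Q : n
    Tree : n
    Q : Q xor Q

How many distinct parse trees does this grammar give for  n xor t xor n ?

Parse trees for n xor t xor n:
  [Q [Q n] xor [Q [Q t] xor [Q n]]]
  [Q [Q [Q n] xor [Q t]] xor [Q n]]

2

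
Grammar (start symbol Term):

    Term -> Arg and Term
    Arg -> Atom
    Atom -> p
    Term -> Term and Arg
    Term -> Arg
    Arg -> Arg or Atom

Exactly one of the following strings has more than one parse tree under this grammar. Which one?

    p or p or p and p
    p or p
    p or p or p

p or p or p and p

p or p or p and p: 2 trees
p or p: 1 tree
p or p or p: 1 tree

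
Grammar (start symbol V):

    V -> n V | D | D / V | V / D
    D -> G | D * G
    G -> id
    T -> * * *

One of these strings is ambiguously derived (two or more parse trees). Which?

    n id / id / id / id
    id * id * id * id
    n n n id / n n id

n id / id / id / id

n id / id / id / id: 15 trees
id * id * id * id: 1 tree
n n n id / n n id: 1 tree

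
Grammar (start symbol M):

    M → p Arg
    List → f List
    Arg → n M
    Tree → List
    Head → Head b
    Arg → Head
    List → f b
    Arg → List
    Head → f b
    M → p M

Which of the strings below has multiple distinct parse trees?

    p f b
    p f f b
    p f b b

p f b: 2 trees
p f f b: 1 tree
p f b b: 1 tree

p f b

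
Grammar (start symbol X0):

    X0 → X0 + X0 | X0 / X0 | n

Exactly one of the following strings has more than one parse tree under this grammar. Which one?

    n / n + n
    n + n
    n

n / n + n: 2 trees
n + n: 1 tree
n: 1 tree

n / n + n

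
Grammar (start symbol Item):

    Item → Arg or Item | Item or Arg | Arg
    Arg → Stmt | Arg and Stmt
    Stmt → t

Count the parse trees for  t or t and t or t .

Parse trees for t or t and t or t:
  [Item [Arg [Stmt t]] or [Item [Arg [Arg [Stmt t]] and [Stmt t]] or [Item [Arg [Stmt t]]]]]
  [Item [Arg [Stmt t]] or [Item [Item [Arg [Arg [Stmt t]] and [Stmt t]]] or [Arg [Stmt t]]]]
  [Item [Item [Arg [Stmt t]] or [Item [Arg [Arg [Stmt t]] and [Stmt t]]]] or [Arg [Stmt t]]]
  [Item [Item [Item [Arg [Stmt t]]] or [Arg [Arg [Stmt t]] and [Stmt t]]] or [Arg [Stmt t]]]

4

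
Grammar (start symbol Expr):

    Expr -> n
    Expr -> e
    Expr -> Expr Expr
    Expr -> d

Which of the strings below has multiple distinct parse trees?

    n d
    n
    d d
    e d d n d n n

e d d n d n n

n d: 1 tree
n: 1 tree
d d: 1 tree
e d d n d n n: 132 trees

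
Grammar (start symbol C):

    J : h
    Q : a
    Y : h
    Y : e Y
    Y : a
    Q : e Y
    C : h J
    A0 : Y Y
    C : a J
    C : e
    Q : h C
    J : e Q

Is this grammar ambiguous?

Unambiguous

(A0 is unreachable from C, so its rules don't affect L(C).) Restricted to the reachable nonterminals, every rule has the form A → t or A → t B, and no two rules for the same A share a first terminal. The grammar encodes a DFA — one run per string.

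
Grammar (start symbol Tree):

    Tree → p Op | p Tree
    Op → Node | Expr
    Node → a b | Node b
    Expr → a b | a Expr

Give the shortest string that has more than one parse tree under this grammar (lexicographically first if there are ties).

p a b

length 3: p a b has 2 parse trees

Two derivations of p a b:
  Tree ⇒ p Op ⇒ p Node ⇒ p a b
  Tree ⇒ p Op ⇒ p Expr ⇒ p a b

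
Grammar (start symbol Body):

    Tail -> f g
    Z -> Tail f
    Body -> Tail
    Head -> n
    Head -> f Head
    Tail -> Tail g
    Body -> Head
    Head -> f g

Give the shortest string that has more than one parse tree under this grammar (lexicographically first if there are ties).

f g

length 1: no string has ≥2 trees
length 2: f g has 2 parse trees

Two derivations of f g:
  Body ⇒ Tail ⇒ f g
  Body ⇒ Head ⇒ f g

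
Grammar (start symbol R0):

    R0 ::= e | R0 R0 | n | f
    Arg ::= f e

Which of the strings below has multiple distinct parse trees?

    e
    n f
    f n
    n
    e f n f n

e f n f n

e: 1 tree
n f: 1 tree
f n: 1 tree
n: 1 tree
e f n f n: 14 trees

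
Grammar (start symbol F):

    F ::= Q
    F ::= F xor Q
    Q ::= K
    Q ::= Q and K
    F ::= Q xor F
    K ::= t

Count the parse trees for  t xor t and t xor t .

Parse trees for t xor t and t xor t:
  [F [F [F [Q [K t]]] xor [Q [Q [K t]] and [K t]]] xor [Q [K t]]]
  [F [F [Q [K t]] xor [F [Q [Q [K t]] and [K t]]]] xor [Q [K t]]]
  [F [Q [K t]] xor [F [F [Q [Q [K t]] and [K t]]] xor [Q [K t]]]]
  [F [Q [K t]] xor [F [Q [Q [K t]] and [K t]] xor [F [Q [K t]]]]]

4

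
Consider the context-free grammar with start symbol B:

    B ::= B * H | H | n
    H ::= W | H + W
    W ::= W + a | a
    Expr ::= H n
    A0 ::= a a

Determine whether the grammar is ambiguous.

Witness: a + a

Derivation 1: B ⇒ H ⇒ W ⇒ W + a ⇒ a + a
Derivation 2: B ⇒ H ⇒ H + W ⇒ W + W ⇒ a + W ⇒ a + a

Two distinct leftmost derivations for the same string.

Ambiguous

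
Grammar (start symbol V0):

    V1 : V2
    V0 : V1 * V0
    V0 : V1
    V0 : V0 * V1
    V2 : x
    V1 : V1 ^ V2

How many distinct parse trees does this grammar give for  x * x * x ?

4

Parse trees for x * x * x:
  [V0 [V1 [V2 x]] * [V0 [V1 [V2 x]] * [V0 [V1 [V2 x]]]]]
  [V0 [V1 [V2 x]] * [V0 [V0 [V1 [V2 x]]] * [V1 [V2 x]]]]
  [V0 [V0 [V1 [V2 x]] * [V0 [V1 [V2 x]]]] * [V1 [V2 x]]]
  [V0 [V0 [V0 [V1 [V2 x]]] * [V1 [V2 x]]] * [V1 [V2 x]]]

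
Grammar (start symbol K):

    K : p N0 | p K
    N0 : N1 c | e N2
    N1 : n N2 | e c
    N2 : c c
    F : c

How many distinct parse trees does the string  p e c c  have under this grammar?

2

Parse trees for p e c c:
  [K p [N0 [N1 e c] c]]
  [K p [N0 e [N2 c c]]]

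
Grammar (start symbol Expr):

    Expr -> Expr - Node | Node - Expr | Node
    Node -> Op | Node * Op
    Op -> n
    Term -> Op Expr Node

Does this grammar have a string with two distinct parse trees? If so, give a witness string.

Witness: n - n

Derivation 1: Expr ⇒ Expr - Node ⇒ Node - Node ⇒ Op - Node ⇒ n - Node ⇒ n - Op ⇒ n - n
Derivation 2: Expr ⇒ Node - Expr ⇒ Op - Expr ⇒ n - Expr ⇒ n - Node ⇒ n - Op ⇒ n - n

Two distinct leftmost derivations for the same string.

Ambiguous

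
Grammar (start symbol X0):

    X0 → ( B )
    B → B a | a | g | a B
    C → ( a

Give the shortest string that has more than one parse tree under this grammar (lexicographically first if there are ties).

length 3: no string has ≥2 trees
length 4: ( a a ) has 2 parse trees

Two derivations of ( a a ):
  X0 ⇒ ( B ) ⇒ ( B a ) ⇒ ( a a )
  X0 ⇒ ( B ) ⇒ ( a B ) ⇒ ( a a )

( a a )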